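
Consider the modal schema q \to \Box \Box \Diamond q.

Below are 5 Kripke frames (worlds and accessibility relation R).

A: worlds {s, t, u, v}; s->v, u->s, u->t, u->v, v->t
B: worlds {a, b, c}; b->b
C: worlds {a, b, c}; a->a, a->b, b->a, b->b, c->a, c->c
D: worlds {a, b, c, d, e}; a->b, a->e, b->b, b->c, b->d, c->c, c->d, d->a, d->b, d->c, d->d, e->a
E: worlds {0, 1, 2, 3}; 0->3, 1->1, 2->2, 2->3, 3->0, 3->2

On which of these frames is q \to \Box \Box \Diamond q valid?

Frame correspondent (Sahlqvist): \forall x \forall z (x R^2 z \to \exists w (x = w \wedge zRw)) — i.e. a generalized confluence (Geach) condition.
A: fails — sR²t but no w with s=w and tRw.
B: condition met.
C: fails — cR²a but no w with c=w and aRw.
D: fails — aR²a but no w with a=w and aRw.
E: fails — 0R²0 but no w with 0=w and 0Rw.

B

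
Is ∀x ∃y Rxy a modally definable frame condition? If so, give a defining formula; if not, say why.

Yes, by □p → ◇p

This is a Sahlqvist condition; the D axiom □p → ◇p defines it.
Suppose □p→◇p is valid. At any x set V(p)=W. Then □p at x, so ◇p at x, so x has a successor.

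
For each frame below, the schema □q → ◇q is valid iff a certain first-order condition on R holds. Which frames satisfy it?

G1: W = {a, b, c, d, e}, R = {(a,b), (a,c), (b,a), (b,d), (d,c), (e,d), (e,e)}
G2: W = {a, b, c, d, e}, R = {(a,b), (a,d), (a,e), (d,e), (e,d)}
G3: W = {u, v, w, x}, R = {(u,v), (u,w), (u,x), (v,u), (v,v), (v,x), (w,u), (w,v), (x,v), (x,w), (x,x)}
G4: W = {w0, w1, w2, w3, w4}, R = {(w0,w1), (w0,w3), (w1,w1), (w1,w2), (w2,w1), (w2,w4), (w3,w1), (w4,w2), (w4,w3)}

This is the axiom for seriality; its first-order frame correspondent is ∀x ∃y Rxy.
G1: fails — world c has no successor.
G2: fails — world b has no successor.
G3: holds.
G4: holds.

G3, G4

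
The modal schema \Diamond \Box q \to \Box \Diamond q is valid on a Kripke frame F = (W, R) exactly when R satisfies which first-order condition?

Suppose ◇□q→□◇q is valid. Take Rxy, Rxz and set V(q)={w : Ryw}. Then □q at y so ◇□q at x, so □◇q at x, so ◇q at z, giving w with Rzw and Ryw.

convergence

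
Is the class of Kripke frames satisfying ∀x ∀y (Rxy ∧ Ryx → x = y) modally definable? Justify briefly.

No — not modally definable

Modal frame validity is preserved under surjective bounded morphisms.
The 4-cycle (worlds a,b,c,d with a→b→c→d→a) is antisymmetric. Sending even-indexed worlds to a and odd-indexed worlds to b is a surjective bounded morphism onto the two-world frame with a↔b, which is not antisymmetric.
So the class is not modally definable.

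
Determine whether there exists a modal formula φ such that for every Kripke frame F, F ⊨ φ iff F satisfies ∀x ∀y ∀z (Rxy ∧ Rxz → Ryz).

This is a Sahlqvist condition; the 5 axiom ◇q → □◇q defines it.
Suppose ◇q→□◇q is valid. Take Rxy, Rxz and set V(q)={y}. Then ◇q at x, so □◇q at x, so ◇q at z, so some w with Rzw has q; w=y, i.e. Rzy. By symmetry of the argument, Ryz.

Yes — defined by ◇q → □◇q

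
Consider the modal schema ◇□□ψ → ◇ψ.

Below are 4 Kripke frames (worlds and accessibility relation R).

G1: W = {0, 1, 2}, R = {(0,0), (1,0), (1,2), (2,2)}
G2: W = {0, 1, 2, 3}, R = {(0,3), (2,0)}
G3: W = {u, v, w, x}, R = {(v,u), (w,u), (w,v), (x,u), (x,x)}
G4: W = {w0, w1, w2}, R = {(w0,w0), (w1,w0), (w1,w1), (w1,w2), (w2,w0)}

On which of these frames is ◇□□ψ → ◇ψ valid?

This is the axiom for a generalized confluence (Geach) condition; its first-order frame correspondent is ∀x ∀y (xRy → ∃w (yR²w ∧ xRw)).
G1: holds.
G2: fails — 0R3 but no w with 3R²w and 0Rw.
G3: fails — vRu but no t with uR²t and vRt.
G4: holds.

G1, G4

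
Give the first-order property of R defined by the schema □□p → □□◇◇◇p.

∀x ∀z (xR²z → ∃w (xR²w ∧ zR³w))

This is a Sahlqvist (Geach-type) schema ◇^0□^2p → □^2◇^3p.
Minimal-valuation argument: fix x; take any y with xR^0y and any z with xR^2z. Set V(p) to the set of worlds R-reachable from y in exactly 2 steps. Then □^2p holds at y, so the antecedent holds at x; validity forces ◇^3p at z, giving a w with zR^3w and yR^2w.
First-order correspondent: ∀x ∀z (xR²z → ∃w (xR²w ∧ zR³w)).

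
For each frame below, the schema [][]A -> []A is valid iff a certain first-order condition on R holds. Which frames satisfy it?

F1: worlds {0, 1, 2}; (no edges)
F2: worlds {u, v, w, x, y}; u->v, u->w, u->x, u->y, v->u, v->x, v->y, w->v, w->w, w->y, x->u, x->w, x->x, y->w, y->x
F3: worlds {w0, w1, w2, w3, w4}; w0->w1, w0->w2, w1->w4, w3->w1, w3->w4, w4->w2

The schema corresponds to density: forall x forall y (Rxy -> exists z (Rxz & Rzy)).
F1: ✓.
F2: ✓.
F3: fails — Rw3w1 but no z with Rw3z and Rzw1.

F1, F2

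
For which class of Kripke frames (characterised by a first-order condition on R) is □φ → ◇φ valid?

This is the D axiom.
It corresponds to seriality: ∀x ∃y Rxy.

seriality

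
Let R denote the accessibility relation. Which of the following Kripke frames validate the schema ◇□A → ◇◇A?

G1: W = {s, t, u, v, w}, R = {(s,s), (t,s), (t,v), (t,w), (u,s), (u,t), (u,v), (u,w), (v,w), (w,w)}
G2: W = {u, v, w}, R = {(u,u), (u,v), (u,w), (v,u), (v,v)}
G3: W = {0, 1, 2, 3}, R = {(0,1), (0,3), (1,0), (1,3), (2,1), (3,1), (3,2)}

G1, G3

This is the axiom for a generalized confluence (Geach) condition; its first-order frame correspondent is ∀x ∀y (xRy → ∃w (yRw ∧ xR²w)).
G1: satisfies the condition.
G2: fails — uRw but no t with wRt and uR²t.
G3: satisfies the condition.
Valid on: G1, G3.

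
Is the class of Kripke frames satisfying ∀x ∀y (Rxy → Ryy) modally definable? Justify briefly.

Yes — defined by □(□r → r)

The condition is shift-reflexivity. A defining modal formula is □(□r → r).
Suppose □(□r→r) is valid. Take Rxy and set V(r)={w : Ryw}. Then at y, □r holds; since □(□r→r) at x, □r→r at y, so r at y, i.e. Ryy.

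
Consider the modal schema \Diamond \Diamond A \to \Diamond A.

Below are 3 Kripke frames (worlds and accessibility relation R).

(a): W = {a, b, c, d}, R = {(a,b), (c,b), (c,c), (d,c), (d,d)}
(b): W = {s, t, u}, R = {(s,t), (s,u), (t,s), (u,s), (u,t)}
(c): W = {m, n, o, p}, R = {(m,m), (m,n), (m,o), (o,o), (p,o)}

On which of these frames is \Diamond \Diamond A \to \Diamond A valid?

This is the axiom for a generalized confluence (Geach) condition; its first-order frame correspondent is \forall x \forall y (x R^2 y \to \exists w (y = w \wedge xRw)).
(a): fails — dR²b but no w with b=w and dRw.
(b): fails — sR²s but no w with s=w and sRw.
(c): satisfies the condition.
Valid on: (c).

(c)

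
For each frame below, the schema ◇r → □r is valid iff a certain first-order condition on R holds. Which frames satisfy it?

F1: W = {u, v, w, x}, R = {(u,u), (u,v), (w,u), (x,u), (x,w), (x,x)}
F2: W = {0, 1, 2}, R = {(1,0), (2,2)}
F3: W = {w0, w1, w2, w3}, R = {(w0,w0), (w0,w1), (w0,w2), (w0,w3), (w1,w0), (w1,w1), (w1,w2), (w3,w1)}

The schema corresponds to partial functionality: ∀x ∀y ∀z (Rxy ∧ Rxz → y = z).
F1: fails — u sees both u and v.
F2: holds.
F3: fails — w0 sees both w0 and w1.
Valid on: F2.

F2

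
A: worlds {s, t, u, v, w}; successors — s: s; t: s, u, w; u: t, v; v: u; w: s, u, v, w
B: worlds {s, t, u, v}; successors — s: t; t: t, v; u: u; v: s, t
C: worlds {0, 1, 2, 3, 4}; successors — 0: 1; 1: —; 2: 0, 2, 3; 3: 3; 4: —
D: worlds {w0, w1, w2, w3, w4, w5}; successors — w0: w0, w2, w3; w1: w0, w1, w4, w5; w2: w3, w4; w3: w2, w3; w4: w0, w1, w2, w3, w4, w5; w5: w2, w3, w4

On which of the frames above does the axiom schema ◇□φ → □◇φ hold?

This is the axiom for convergence; its first-order frame correspondent is ∀x ∀y ∀z (Rxy ∧ Rxz → ∃w (Ryw ∧ Rzw)).
A: fails — Rts and Rtu but s and u have no common successor.
B: ✓.
C: fails — R01 and R01 but 1 and 1 have no common successor.
D: fails — Rw4w3 and Rw4w1 but w3 and w1 have no common successor.
Valid on: B.

B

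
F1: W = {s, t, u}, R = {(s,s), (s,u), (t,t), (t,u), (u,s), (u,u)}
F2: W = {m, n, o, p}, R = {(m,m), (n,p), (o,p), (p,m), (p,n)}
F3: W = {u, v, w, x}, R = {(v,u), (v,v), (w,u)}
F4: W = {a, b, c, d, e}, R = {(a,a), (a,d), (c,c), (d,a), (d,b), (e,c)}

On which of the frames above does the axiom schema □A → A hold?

F1

This is the axiom for reflexivity; its first-order frame correspondent is ∀x Rxx.
F1: holds.
F2: fails — world n does not see itself.
F3: fails — world u does not see itself.
F4: fails — world b does not see itself.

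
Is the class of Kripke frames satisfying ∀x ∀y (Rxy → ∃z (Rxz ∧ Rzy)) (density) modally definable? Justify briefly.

Yes: it is density, defined by the C4 schema □□q → □q.
Suppose □□q→□q is valid. Take Rxy and set V(q)={w : xR²w}. Then □□q at x, so □q at x, so q at y, i.e. ∃z(Rxz∧Rzy).

Yes, by □□q → □q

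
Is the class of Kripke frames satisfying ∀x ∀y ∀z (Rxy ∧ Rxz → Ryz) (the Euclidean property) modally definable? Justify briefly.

The condition is the Euclidean property. A defining modal formula is ◇p → □◇p.

Definable; ◇p → □◇p defines it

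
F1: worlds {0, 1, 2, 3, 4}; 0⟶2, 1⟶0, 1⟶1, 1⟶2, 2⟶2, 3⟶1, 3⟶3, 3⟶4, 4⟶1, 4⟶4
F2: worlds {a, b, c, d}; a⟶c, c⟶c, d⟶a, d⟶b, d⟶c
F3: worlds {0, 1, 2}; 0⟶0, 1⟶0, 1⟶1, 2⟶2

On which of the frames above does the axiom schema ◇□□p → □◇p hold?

Frame correspondent (Sahlqvist): ∀x ∀y ∀z ((xRy ∧ xRz) → ∃w (yR²w ∧ zRw)) — i.e. a generalized confluence (Geach) condition.
F1: condition met.
F2: fails — dRa, dRb but no w with aR²w and bRw.
F3: condition met.

F1, F3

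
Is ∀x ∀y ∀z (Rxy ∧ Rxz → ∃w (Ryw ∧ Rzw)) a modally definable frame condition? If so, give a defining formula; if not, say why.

Yes: it is convergence, defined by the .2 schema ◇□p → □◇p.

Definable; ◇□p → □◇p defines it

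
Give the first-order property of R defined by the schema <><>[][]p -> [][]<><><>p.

forall x forall y forall z ((x R^2 y & x R^2 z) -> exists w (y R^2 w & z R^3 w))

This is a Sahlqvist (Geach-type) schema ◇^2□^2p → □^2◇^3p.
Minimal-valuation argument: fix x; take any y with xR^2y and any z with xR^2z. Set V(p) to the set of worlds R-reachable from y in exactly 2 steps. Then □^2p holds at y, so the antecedent holds at x; validity forces ◇^3p at z, giving a w with zR^3w and yR^2w.
First-order correspondent: forall x forall y forall z ((x R^2 y & x R^2 z) -> exists w (y R^2 w & z R^3 w)).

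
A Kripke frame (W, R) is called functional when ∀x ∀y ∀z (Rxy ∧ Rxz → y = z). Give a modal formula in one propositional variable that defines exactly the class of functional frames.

A defining formula is ◇s → □s (the CD axiom).

◇s → □s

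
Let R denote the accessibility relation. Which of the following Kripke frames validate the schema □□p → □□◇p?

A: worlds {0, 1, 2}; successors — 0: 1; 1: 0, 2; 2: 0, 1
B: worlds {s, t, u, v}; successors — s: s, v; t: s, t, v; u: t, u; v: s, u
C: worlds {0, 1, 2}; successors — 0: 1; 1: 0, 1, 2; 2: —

B

Frame correspondent (Sahlqvist): ∀x ∀z (xR²z → ∃w (xR²w ∧ zRw)) — i.e. a generalized confluence (Geach) condition.
A: fails — 0R²0 but no w with 0R²w and 0Rw.
B: condition met.
C: fails — 0R²2 but no w with 0R²w and 2Rw.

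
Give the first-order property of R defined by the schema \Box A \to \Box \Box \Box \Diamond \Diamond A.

\forall x \forall z (x R^3 z \to \exists w (xRw \wedge z R^2 w))

This is a Sahlqvist (Geach-type) schema ◇^0□^1A → □^3◇^2A.
Minimal-valuation argument: fix x; take any y with xR^0y and any z with xR^3z. Set V(A) to the set of worlds R-reachable from y in exactly 1 step. Then □^1A holds at y, so the antecedent holds at x; validity forces ◇^2A at z, giving a w with zR^2w and yR^1w.
First-order correspondent: \forall x \forall z (x R^3 z \to \exists w (xRw \wedge z R^2 w)).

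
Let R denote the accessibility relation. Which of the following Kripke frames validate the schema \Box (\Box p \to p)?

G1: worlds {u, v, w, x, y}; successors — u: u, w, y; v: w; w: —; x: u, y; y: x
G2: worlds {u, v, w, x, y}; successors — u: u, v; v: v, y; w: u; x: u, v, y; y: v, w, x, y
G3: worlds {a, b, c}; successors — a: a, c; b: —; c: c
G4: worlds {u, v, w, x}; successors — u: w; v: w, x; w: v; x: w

The schema corresponds to shift-reflexivity: \forall x \forall y (Rxy \to Ryy).
G1: fails — Ryx but not Rxx.
G2: fails — Ryx but not Rxx.
G3: condition met.
G4: fails — Rxw but not Rww.
Valid on: G3.

G3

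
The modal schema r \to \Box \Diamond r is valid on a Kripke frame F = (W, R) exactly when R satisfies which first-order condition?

Suppose r→□◇r is valid. Take Rxy and set V(r)={x}. Then r at x, so □◇r at x, so ◇r at y, so some z with Ryz has r; z=x, i.e. Ryx.
The converse is a direct semantic check.
Frame condition: \forall x \forall y (Rxy \to Ryx).

symmetry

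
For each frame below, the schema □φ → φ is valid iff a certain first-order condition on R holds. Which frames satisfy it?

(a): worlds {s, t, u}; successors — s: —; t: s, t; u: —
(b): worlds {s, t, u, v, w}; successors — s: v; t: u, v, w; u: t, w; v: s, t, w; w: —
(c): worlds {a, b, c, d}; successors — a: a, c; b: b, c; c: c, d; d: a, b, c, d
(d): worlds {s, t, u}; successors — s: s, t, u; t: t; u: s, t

This is the axiom for reflexivity; its first-order frame correspondent is ∀x Rxx.
(a): fails — world s does not see itself.
(b): fails — world s does not see itself.
(c): satisfies the condition.
(d): fails — world u does not see itself.

(c)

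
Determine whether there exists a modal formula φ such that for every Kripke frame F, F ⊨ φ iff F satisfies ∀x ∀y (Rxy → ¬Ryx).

If a class were modally definable it would be closed under surjective bounded morphisms (Goldblatt–Thomason).
The 4-cycle (worlds a,b,c,d with a→b→c→d→a) is asymmetric. Mapping every world to a single reflexive point • is a surjective bounded morphism, and the reflexive point is not asymmetric (R•• but asymmetry requires ¬R••).
Hence asymmetry is not modally definable.

No — not modally definable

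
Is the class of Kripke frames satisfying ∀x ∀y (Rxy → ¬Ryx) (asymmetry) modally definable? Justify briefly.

If a class were modally definable it would be closed under surjective bounded morphisms (Goldblatt–Thomason).
The 4-cycle (worlds a,b,c,d with a→b→c→d→a) is asymmetric. Mapping every world to a single reflexive point • is a surjective bounded morphism, and the reflexive point is not asymmetric (R•• but asymmetry requires ¬R••).
So no modal formula (or set of formulas) defines exactly the asymmetric frames.

No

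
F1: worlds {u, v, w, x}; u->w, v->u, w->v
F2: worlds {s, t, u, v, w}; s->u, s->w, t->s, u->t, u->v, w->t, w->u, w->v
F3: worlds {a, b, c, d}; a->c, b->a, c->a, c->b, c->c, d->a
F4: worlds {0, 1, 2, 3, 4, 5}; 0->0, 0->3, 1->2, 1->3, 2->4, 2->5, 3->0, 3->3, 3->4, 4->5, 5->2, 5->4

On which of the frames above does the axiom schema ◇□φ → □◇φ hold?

F1

This is the axiom for convergence; its first-order frame correspondent is ∀x ∀y ∀z (Rxy ∧ Rxz → ∃w (Ryw ∧ Rzw)).
F1: holds.
F2: fails — Ruv and Ruv but v and v have no common successor.
F3: fails — Rcb and Rca but b and a have no common successor.
F4: fails — R25 and R24 but 5 and 4 have no common successor.
Valid on: F1.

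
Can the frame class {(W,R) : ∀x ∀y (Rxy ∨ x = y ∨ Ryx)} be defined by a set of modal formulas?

No — not modally definable

Any modally definable frame class is closed under disjoint unions.
Take 4 disjoint single-world reflexive frames: each is trivially connected, but their disjoint union has 4 worlds with no edge between distinct components, so it is not connected.
So the class is not modally definable.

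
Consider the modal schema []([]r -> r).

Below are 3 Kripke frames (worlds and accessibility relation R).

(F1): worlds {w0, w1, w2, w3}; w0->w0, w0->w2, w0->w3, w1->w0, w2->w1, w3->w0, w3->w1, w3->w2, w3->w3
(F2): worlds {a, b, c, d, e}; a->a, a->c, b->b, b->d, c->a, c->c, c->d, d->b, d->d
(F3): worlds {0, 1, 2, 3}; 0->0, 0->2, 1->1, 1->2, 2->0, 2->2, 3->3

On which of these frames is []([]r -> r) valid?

(F2), (F3)

This is the axiom for shift-reflexivity; its first-order frame correspondent is forall x forall y (Rxy -> Ryy).
(F1): fails — Rw3w1 but not Rw1w1.
(F2): ✓.
(F3): ✓.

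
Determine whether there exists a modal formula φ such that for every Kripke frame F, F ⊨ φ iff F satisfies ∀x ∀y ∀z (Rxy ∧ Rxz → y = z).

This is a Sahlqvist condition; the CD axiom ◇p → □p defines it.
Suppose ◇p→□p is valid. Take Rxy, Rxz and set V(p)={y}. Then ◇p at x, so □p at x, so p at z, i.e. z=y.

Definable; ◇p → □p defines it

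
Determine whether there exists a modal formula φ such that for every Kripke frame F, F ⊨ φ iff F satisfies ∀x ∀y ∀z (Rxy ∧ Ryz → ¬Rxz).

Any modally definable frame class is closed under surjective bounded morphisms.
The 5-cycle (worlds s,t,u,v,w with s→t→u→v→w→s) is intransitive. Mapping every world to a single reflexive point • is a surjective bounded morphism; the reflexive point is not intransitive (R••∧R•• but R••).
So the class is not modally definable.

Not modally definable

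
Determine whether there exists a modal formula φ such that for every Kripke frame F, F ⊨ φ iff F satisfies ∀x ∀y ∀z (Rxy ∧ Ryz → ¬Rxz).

Modal frame validity is preserved under surjective bounded morphisms.
The 7-cycle (worlds s,t,u,v,w,x,y with s→t→u→v→w→x→y→s) is intransitive. Mapping every world to a single reflexive point • is a surjective bounded morphism; the reflexive point is not intransitive (R••∧R•• but R••).
So the class is not modally definable.

No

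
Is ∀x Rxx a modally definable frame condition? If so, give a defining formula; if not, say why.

Definable; □q → q defines it

Yes: it is reflexivity, defined by the T schema □q → q.
Suppose □q→q is valid. At any x set V(q)={w : Rxw}. Then □q holds at x, so q holds at x, i.e. Rxx.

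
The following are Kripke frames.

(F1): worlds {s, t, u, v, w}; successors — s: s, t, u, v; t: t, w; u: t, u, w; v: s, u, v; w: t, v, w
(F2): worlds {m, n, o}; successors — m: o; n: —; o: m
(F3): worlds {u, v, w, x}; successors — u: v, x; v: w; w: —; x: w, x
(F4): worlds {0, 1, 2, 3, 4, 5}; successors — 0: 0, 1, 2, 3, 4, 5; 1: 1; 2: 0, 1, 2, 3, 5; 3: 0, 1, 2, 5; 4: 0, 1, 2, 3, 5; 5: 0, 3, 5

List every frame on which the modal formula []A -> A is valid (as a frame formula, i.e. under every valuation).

(F1)

Frame correspondent (Sahlqvist): forall x Rxx — i.e. reflexivity.
(F1): holds.
(F2): fails — world m does not see itself.
(F3): fails — world u does not see itself.
(F4): fails — world 3 does not see itself.
Valid on: (F1).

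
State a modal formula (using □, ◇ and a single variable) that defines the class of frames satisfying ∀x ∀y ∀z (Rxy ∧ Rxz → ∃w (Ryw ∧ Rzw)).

The condition is convergence. The .2 schema ◇□s → □◇s defines it.
Suppose ◇□s→□◇s is valid. Take Rxy, Rxz and set V(s)={w : Ryw}. Then □s at y so ◇□s at x, so □◇s at x, so ◇s at z, giving w with Rzw and Ryw.

◇□s → □◇s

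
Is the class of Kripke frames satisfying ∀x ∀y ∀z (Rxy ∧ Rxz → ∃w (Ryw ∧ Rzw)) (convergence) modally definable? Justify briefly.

The condition is convergence. A defining modal formula is ◇□q → □◇q.

Yes, by ◇□q → □◇q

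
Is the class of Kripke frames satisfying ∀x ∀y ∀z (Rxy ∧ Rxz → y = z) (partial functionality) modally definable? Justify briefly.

Yes, by ◇p → □p

The condition is partial functionality. A defining modal formula is ◇p → □p.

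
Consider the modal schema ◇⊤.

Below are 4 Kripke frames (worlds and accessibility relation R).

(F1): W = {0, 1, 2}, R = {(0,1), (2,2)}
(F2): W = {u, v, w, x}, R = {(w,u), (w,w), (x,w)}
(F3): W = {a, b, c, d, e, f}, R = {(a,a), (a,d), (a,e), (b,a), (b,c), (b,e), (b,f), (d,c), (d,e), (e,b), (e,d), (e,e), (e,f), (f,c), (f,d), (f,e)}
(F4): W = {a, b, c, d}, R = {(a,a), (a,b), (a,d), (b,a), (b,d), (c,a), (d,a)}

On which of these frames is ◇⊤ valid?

This is the axiom for seriality; its first-order frame correspondent is ∀x ∃y Rxy.
(F1): fails — world 1 has no successor.
(F2): fails — world u has no successor.
(F3): fails — world c has no successor.
(F4): condition met.

(F4)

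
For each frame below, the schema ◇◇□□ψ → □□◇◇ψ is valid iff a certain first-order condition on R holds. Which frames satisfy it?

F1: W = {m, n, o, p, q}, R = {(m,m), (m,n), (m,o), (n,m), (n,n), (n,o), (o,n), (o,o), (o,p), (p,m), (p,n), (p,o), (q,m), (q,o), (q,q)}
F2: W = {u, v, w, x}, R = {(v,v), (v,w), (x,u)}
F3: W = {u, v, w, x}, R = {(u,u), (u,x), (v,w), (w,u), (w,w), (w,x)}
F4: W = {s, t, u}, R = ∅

F1, F4

Frame correspondent (Sahlqvist): ∀x ∀y ∀z ((xR²y ∧ xR²z) → ∃w (yR²w ∧ zR²w)) — i.e. a generalized confluence (Geach) condition.
F1: holds.
F2: fails — vR²v, vR²w but no t with vR²t and wR²t.
F3: fails — uR²u, uR²x but no t with uR²t and xR²t.
F4: holds.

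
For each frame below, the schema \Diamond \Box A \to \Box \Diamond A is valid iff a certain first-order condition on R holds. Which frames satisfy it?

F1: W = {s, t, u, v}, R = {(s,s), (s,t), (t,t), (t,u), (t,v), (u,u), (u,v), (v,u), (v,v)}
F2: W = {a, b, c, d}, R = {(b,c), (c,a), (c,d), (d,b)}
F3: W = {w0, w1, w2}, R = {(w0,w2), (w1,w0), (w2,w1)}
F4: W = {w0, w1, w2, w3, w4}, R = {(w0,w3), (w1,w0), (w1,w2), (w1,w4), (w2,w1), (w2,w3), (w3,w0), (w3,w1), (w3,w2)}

This is the axiom for convergence; its first-order frame correspondent is \forall x \forall y \forall z (Rxy \wedge Rxz \to \exists w (Ryw \wedge Rzw)).
F1: holds.
F2: fails — Rca and Rca but a and a have no common successor.
F3: holds.
F4: fails — Rw1w2 and Rw1w4 but w2 and w4 have no common successor.

F1, F3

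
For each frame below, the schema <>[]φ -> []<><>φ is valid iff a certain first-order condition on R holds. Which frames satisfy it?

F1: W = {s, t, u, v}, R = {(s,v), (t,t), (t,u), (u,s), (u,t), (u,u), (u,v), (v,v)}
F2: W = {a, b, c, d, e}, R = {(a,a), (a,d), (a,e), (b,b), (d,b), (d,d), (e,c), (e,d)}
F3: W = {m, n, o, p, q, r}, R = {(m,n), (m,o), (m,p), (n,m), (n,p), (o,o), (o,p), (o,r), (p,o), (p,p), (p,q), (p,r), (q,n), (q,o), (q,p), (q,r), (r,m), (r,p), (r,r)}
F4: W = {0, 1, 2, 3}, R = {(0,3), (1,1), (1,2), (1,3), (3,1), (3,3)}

F3

Frame correspondent (Sahlqvist): forall x forall y forall z ((xRy & xRz) -> exists w (yRw & z R^2 w)) — i.e. a generalized confluence (Geach) condition.
F1: fails — uRt, uRs but no w with tRw and sR²w.
F2: fails — eRc, eRc but no w with cRw and cR²w.
F3: holds.
F4: fails — 1R1, 1R2 but no w with 1Rw and 2R²w.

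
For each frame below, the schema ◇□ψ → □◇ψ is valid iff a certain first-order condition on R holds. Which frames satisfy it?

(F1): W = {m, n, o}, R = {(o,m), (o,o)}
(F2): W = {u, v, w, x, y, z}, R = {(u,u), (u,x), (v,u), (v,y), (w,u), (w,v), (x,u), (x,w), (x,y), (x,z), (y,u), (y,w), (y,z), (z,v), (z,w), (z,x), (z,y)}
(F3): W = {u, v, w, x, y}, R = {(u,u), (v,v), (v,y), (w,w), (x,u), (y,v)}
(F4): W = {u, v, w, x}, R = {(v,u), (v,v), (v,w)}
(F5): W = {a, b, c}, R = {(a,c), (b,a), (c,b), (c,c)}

(F2), (F3)

Frame correspondent (Sahlqvist): ∀x ∀y ∀z (Rxy ∧ Rxz → ∃w (Ryw ∧ Rzw)) — i.e. convergence.
(F1): fails — Roo and Rom but o and m have no common successor.
(F2): holds.
(F3): holds.
(F4): fails — Rvu and Rvu but u and u have no common successor.
(F5): fails — Rcc and Rcb but c and b have no common successor.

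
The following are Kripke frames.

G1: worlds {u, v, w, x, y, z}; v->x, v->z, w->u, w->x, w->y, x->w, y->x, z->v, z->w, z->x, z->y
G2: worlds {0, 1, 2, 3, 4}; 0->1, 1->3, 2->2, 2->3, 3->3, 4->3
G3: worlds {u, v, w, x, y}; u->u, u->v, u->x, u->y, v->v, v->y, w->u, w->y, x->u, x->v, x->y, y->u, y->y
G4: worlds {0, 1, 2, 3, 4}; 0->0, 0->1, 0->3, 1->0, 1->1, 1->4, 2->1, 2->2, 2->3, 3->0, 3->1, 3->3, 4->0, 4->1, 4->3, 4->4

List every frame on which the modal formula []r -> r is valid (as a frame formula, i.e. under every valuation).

G4

Frame correspondent (Sahlqvist): forall x Rxx — i.e. reflexivity.
G1: fails — world u does not see itself.
G2: fails — world 0 does not see itself.
G3: fails — world w does not see itself.
G4: condition met.
Valid on: G4.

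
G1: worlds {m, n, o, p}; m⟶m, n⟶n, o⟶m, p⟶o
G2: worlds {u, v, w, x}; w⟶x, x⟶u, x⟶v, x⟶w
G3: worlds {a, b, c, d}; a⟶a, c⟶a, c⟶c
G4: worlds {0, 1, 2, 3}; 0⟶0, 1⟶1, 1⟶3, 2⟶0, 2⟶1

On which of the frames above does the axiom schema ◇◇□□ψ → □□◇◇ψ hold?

The schema corresponds to a generalized confluence (Geach) condition: ∀x ∀y ∀z ((xR²y ∧ xR²z) → ∃w (yR²w ∧ zR²w)).
G1: holds.
G2: fails — wR²u, wR²u but no t with uR²t and uR²t.
G3: holds.
G4: fails — 1R²1, 1R²3 but no w with 1R²w and 3R²w.

G1, G3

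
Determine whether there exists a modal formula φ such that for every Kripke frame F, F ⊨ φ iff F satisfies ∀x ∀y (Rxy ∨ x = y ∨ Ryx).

Modal frame validity is preserved under disjoint unions.
Take 4 disjoint single-world reflexive frames: each is trivially connected, but their disjoint union has 4 worlds with no edge between distinct components, so it is not connected.
So no modal formula (or set of formulas) defines exactly the connected frames.

Not definable by any modal formula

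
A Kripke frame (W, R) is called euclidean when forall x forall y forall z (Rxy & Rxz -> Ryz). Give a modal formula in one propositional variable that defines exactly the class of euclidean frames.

This is the Euclidean property; the standard corresponding axiom is 5: ◇s → □◇s.
Suppose ◇s→□◇s is valid. Take Rxy, Rxz and set V(s)={y}. Then ◇s at x, so □◇s at x, so ◇s at z, so some w with Rzw has s; w=y, i.e. Rzy. By symmetry of the argument, Ryz.

◇s → □◇s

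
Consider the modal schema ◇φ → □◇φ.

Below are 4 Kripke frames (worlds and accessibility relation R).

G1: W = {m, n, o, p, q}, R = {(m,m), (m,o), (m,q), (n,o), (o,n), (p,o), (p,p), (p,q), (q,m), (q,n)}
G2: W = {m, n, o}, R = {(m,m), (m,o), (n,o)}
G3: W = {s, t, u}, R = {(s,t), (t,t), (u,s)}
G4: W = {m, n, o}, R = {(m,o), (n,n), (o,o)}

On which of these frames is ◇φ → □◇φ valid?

This is the axiom for the Euclidean property; its first-order frame correspondent is ∀x ∀y ∀z (Rxy ∧ Rxz → Ryz).
G1: fails — Rmo and Rmo but not Roo.
G2: fails — Rmo and Rmo but not Roo.
G3: fails — Rus and Rus but not Rss.
G4: satisfies the condition.
Valid on: G4.

G4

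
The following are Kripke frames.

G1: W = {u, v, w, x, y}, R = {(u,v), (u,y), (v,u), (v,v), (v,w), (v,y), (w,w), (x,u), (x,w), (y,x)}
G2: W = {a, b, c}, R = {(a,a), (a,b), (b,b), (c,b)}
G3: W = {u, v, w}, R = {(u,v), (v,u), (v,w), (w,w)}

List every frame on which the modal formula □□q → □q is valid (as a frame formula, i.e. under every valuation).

Frame correspondent (Sahlqvist): ∀x ∀y (Rxy → ∃z (Rxz ∧ Rzy)) — i.e. density.
G1: fails — Ryx but no z with Ryz and Rzx.
G2: satisfies the condition.
G3: fails — Ruv but no z with Ruz and Rzv.

G2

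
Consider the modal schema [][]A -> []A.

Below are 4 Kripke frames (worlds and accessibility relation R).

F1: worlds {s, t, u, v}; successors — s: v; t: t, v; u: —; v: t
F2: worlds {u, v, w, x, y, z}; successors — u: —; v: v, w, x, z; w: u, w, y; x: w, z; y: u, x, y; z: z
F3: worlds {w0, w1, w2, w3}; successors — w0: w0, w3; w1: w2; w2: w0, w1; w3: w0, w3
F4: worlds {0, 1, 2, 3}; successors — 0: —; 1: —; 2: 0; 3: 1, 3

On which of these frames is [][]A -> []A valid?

F2

The schema corresponds to density: forall x forall y (Rxy -> exists z (Rxz & Rzy)).
F1: fails — Rsv but no z with Rsz and Rzv.
F2: holds.
F3: fails — Rw1w2 but no z with Rw1z and Rzw2.
F4: fails — R20 but no z with R2z and Rz0.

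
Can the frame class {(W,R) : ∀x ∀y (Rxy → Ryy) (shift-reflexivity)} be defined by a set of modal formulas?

Yes: it is shift-reflexivity, defined by the T□ schema □(□q → q).
Suppose □(□q→q) is valid. Take Rxy and set V(q)={w : Ryw}. Then at y, □q holds; since □(□q→q) at x, □q→q at y, so q at y, i.e. Ryy.

Yes — defined by □(□q → q)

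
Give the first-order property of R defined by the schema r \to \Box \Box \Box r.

\forall x \forall z (x R^3 z \to \exists w (x = w \wedge z = w))

This is a Sahlqvist (Geach-type) schema ◇^0□^0r → □^3◇^0r.
Minimal-valuation argument: fix x; take any y with xR^0y and any z with xR^3z. Set V(r) to the set of worlds R-reachable from y in exactly 0 steps. Then □^0r holds at y, so the antecedent holds at x; validity forces ◇^0r at z, giving a w with zR^0w and yR^0w.
First-order correspondent: \forall x \forall z (x R^3 z \to \exists w (x = w \wedge z = w)).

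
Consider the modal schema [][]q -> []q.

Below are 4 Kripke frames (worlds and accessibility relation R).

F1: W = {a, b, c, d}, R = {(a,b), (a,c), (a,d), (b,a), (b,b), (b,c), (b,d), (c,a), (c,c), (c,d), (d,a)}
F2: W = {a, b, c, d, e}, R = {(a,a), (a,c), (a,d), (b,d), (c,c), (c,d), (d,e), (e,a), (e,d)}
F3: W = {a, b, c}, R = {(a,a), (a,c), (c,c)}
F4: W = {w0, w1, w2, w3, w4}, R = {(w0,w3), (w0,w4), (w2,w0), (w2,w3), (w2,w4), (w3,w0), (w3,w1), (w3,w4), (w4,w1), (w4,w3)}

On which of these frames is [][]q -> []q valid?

F3

This is the axiom for density; its first-order frame correspondent is forall x forall y (Rxy -> exists z (Rxz & Rzy)).
F1: fails — Rda but no z with Rdz and Rza.
F2: fails — Rde but no z with Rdz and Rze.
F3: condition met.
F4: fails — Rw3w0 but no z with Rw3z and Rzw0.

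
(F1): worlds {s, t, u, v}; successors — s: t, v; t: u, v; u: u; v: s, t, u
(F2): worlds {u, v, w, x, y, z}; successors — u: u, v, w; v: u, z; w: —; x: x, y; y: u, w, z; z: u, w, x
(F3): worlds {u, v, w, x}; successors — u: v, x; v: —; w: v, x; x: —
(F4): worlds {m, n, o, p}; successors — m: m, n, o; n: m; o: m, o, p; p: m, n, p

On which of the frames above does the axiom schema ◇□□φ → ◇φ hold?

(F1), (F4)

This is the axiom for a generalized confluence (Geach) condition; its first-order frame correspondent is ∀x ∀y (xRy → ∃w (yR²w ∧ xRw)).
(F1): condition met.
(F2): fails — uRw but no t with wR²t and uRt.
(F3): fails — uRv but no t with vR²t and uRt.
(F4): condition met.
Valid on: (F1), (F4).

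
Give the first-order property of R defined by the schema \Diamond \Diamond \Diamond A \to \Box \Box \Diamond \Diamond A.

This is a Sahlqvist (Geach-type) schema ◇^3□^0A → □^2◇^2A.
First-order correspondent: \forall x \forall y \forall z ((x R^3 y \wedge x R^2 z) \to \exists w (y = w \wedge z R^2 w)).

\forall x \forall y \forall z ((x R^3 y \wedge x R^2 z) \to \exists w (y = w \wedge z R^2 w))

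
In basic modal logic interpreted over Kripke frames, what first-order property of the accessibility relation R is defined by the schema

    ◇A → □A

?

partial functionality

Suppose ◇A→□A is valid. Take Rxy, Rxz and set V(A)={y}. Then ◇A at x, so □A at x, so A at z, i.e. z=y.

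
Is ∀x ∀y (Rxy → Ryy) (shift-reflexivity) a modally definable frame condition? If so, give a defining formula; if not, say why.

This is a Sahlqvist condition; the T□ axiom □(□p → p) defines it.

Definable; □(□p → p) defines it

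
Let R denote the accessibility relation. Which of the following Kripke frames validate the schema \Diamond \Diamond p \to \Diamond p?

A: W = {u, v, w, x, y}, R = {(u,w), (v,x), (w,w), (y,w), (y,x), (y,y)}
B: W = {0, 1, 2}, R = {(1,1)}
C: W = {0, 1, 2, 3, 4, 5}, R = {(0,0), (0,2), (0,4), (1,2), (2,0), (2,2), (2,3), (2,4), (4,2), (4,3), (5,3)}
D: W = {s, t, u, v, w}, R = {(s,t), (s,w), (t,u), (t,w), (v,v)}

A, B

The schema corresponds to transitivity: \forall x \forall y \forall z (Rxy \wedge Ryz \to Rxz).
A: ✓.
B: ✓.
C: fails — R02 and R23 but not R03.
D: fails — Rst and Rtu but not Rsu.
Valid on: A, B.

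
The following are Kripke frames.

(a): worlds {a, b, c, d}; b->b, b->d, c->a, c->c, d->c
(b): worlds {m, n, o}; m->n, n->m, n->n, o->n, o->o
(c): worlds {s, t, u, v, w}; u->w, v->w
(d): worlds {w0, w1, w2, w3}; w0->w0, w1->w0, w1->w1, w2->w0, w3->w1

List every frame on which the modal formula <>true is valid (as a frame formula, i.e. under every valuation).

(b), (d)

This is the axiom for seriality; its first-order frame correspondent is forall x exists y Rxy.
(a): fails — world a has no successor.
(b): holds.
(c): fails — world s has no successor.
(d): holds.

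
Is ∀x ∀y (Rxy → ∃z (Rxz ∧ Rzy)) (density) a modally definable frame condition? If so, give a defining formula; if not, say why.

Yes — defined by □□r → □r

The condition is density. A defining modal formula is □□r → □r.
Suppose □□r→□r is valid. Take Rxy and set V(r)={w : xR²w}. Then □□r at x, so □r at x, so r at y, i.e. ∃z(Rxz∧Rzy).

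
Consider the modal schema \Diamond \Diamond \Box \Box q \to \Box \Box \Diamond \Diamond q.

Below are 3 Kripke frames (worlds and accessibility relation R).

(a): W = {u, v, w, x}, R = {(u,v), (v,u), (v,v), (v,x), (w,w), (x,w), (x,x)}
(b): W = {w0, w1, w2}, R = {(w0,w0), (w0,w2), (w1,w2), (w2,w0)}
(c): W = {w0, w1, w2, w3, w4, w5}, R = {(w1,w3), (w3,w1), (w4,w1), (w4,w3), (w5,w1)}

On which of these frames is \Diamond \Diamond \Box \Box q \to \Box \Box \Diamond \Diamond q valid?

(b)

The schema corresponds to a generalized confluence (Geach) condition: \forall x \forall y \forall z ((x R^2 y \wedge x R^2 z) \to \exists w (y R^2 w \wedge z R^2 w)).
(a): fails — vR²u, vR²w but no t with uR²t and wR²t.
(b): condition met.
(c): fails — w4R²w1, w4R²w3 but no w with w1R²w and w3R²w.
Valid on: (b).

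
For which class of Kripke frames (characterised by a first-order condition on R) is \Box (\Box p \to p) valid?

Shift-reflexivity

Suppose □(□p→p) is valid. Take Rxy and set V(p)={w : Ryw}. Then at y, □p holds; since □(□p→p) at x, □p→p at y, so p at y, i.e. Ryy.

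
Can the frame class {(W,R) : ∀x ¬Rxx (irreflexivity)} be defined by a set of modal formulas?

No

Modal frame validity is preserved under surjective bounded morphisms.
The 2-cycle (worlds w0,w1 with w0→w1→w0) is irreflexive, and the map sending every world to a single reflexive point • is a surjective bounded morphism (forth: every edge maps to (•,•); back: every world has a successor). So any modal formula valid on the 2-cycle is also valid on the reflexive point, which is not irreflexive.
Hence irreflexivity is not modally definable.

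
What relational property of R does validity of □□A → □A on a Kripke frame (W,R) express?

density: ∀x ∀y (Rxy → ∃z (Rxz ∧ Rzy))

Suppose □□A→□A is valid. Take Rxy and set V(A)={w : xR²w}. Then □□A at x, so □A at x, so A at y, i.e. ∃z(Rxz∧Rzy).
The converse is a direct semantic check.
So the correspondent is density.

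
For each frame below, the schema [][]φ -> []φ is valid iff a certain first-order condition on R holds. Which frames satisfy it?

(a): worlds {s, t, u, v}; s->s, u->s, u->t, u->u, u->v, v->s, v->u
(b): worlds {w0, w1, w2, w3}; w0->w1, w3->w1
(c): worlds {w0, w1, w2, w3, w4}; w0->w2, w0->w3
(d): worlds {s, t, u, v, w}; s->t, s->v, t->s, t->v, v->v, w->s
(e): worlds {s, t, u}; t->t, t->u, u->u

This is the axiom for density; its first-order frame correspondent is forall x forall y (Rxy -> exists z (Rxz & Rzy)).
(a): holds.
(b): fails — Rw0w1 but no z with Rw0z and Rzw1.
(c): fails — Rw0w2 but no z with Rw0z and Rzw2.
(d): fails — Rts but no z with Rtz and Rzs.
(e): holds.

(a), (e)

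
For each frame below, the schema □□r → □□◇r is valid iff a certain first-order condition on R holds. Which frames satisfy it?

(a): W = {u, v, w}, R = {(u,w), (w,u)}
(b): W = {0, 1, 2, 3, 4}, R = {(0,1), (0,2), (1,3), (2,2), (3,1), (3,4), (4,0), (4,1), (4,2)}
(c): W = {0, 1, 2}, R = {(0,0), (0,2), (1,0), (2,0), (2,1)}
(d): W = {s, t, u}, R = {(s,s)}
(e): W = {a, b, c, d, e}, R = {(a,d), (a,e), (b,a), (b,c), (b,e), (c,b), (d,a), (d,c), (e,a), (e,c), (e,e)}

(c), (d)

Frame correspondent (Sahlqvist): ∀x ∀z (xR²z → ∃w (xR²w ∧ zRw)) — i.e. a generalized confluence (Geach) condition.
(a): fails — uR²u but no t with uR²t and uRt.
(b): fails — 0R²3 but no w with 0R²w and 3Rw.
(c): ✓.
(d): ✓.
(e): fails — aR²c but no w with aR²w and cRw.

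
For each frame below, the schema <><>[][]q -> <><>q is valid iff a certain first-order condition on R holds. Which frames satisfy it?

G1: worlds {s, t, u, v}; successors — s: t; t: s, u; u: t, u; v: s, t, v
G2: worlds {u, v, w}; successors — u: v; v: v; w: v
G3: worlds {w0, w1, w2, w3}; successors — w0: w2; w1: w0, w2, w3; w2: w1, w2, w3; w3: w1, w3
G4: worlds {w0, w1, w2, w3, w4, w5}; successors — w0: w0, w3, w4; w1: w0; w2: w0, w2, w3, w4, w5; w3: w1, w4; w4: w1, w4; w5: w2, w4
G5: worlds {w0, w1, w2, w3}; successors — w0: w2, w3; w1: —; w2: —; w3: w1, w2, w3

Frame correspondent (Sahlqvist): forall x forall y (x R^2 y -> exists w (y R^2 w & x R^2 w)) — i.e. a generalized confluence (Geach) condition.
G1: satisfies the condition.
G2: satisfies the condition.
G3: satisfies the condition.
G4: satisfies the condition.
G5: fails — w0R²w1 but no w with w1R²w and w0R²w.
Valid on: G1, G2, G3, G4.

G1, G2, G3, G4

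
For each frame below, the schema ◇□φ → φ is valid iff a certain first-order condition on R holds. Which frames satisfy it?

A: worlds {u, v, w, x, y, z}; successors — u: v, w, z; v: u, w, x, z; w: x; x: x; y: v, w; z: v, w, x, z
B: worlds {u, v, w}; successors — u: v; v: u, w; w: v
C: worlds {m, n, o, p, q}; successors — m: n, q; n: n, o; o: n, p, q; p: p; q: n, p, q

B

The schema corresponds to symmetry: ∀x ∀y (Rxy → Ryx).
A: fails — Ruz but not Rzu.
B: holds.
C: fails — Rop but not Rpo.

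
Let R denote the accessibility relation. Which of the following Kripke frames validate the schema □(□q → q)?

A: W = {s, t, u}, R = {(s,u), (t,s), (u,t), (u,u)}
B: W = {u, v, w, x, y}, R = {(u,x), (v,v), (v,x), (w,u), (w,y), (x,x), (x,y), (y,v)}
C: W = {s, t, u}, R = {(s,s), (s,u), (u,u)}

This is the axiom for shift-reflexivity; its first-order frame correspondent is ∀x ∀y (Rxy → Ryy).
A: fails — Rts but not Rss.
B: fails — Rwu but not Ruu.
C: holds.

C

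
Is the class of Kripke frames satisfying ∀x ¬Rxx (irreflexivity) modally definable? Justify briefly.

No

Modal frame validity is preserved under surjective bounded morphisms.
The 4-cycle (worlds s,t,u,v with s→t→u→v→s) is irreflexive, and the map sending every world to a single reflexive point • is a surjective bounded morphism (forth: every edge maps to (•,•); back: every world has a successor). So any modal formula valid on the 4-cycle is also valid on the reflexive point, which is not irreflexive.
So the class is not modally definable.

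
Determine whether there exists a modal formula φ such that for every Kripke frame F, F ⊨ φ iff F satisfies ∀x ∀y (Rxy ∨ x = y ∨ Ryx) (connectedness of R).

If a class were modally definable it would be closed under disjoint unions (Goldblatt–Thomason).
Take 2 disjoint single-world reflexive frames: each is trivially connected, but their disjoint union has 2 worlds with no edge between distinct components, so it is not connected.
So the class is not modally definable.

Not definable by any modal formula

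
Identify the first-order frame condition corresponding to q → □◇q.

This is the B axiom.
It corresponds to symmetry: ∀x ∀y (Rxy → Ryx).

symmetry: ∀x ∀y (Rxy → Ryx)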